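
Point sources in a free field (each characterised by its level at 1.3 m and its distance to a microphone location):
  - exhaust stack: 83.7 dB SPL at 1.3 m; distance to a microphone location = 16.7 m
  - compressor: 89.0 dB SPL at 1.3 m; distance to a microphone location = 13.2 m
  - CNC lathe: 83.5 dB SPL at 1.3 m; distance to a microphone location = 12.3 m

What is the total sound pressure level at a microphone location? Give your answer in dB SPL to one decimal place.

Propagate each source to the receiver with L = L_ref − 20·log₁₀(r/r_ref), then add intensities.
exhaust stack: 83.7 − 20·log₁₀(16.7/1.3) = 83.7 − 22.18 = 61.52 dB SPL.
compressor: 89.0 − 20·log₁₀(13.2/1.3) = 89.0 − 20.13 = 68.87 dB SPL.
CNC lathe: 83.5 − 20·log₁₀(12.3/1.3) = 83.5 − 19.52 = 63.98 dB SPL.
Σ 10^(L/10) = 1.163e+07 → L_total = 10·log₁₀(1.163e+07) = 70.65 dB SPL.

70.7 dB SPL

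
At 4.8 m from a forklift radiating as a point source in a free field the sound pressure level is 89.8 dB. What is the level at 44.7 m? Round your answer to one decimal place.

70.4 dB

Point-source attenuation: ΔL = 20·log₁₀(r₂/r₁) = 20·log₁₀(44.7/4.8) = 19.381 dB.
L₂ = 89.8 − 20·log₁₀(44.7/4.8) = 89.8 − 19.381 = 70.42 dB.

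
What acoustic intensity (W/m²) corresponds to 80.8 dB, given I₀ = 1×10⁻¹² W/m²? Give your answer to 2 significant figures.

0.00012 W/m²

I/I₀ = 10^(80.8/10) = 1.202e+08, so I = 1.202e+08 × 10⁻¹² W/m².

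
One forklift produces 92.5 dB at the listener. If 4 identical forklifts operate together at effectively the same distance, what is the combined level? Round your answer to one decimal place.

98.5 dB

N identical incoherent sources raise the level by 10·log₁₀ N.
L_total = 92.5 + 10·log₁₀(4) = 92.5 + 6.021 = 98.52 dB.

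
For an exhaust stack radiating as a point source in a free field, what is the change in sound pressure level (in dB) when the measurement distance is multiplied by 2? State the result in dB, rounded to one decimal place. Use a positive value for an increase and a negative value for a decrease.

-6.0 dB

A point source loses 6 dB per doubling of distance; generally ΔL = −20·log₁₀(r₂/r₁).
ΔL = −20·log₁₀(2) = -6.02 dB.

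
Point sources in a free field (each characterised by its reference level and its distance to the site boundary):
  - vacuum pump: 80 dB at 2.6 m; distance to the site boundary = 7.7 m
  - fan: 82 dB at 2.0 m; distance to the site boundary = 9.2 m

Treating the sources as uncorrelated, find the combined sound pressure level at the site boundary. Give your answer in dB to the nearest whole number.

First find each source's level at the receiver (point-source: −20·log₁₀(r/r_ref)), then combine on an intensity basis.
vacuum pump: 80 − 20·log₁₀(7.7/2.6) = 80 − 9.43 = 70.57 dB.
fan: 82 − 20·log₁₀(9.2/2.0) = 82 − 13.26 = 68.74 dB.
Σ 10^(L/10) = 1.889e+07 → L_total = 10·log₁₀(1.889e+07) = 72.76 dB.

73 dB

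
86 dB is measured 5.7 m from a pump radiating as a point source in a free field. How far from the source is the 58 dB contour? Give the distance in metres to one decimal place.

Point-source spreading drops the level by 20·log₁₀(r₂/r₁); inverting, r₂/r₁ = 10^(ΔL/20).
r₂ = 5.7·10^((86−58)/20) = 5.7·10^(28.0/20) = 143.18 m.

143.2 m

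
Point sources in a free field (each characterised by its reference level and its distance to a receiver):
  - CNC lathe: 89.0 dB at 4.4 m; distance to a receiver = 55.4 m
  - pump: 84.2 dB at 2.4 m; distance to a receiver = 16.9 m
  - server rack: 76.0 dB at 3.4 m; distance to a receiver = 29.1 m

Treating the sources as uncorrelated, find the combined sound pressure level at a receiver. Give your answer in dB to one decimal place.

First find each source's level at the receiver (point-source: −20·log₁₀(r/r_ref)), then combine on an intensity basis.
CNC lathe: 89.0 − 20·log₁₀(55.4/4.4) = 89.0 − 22.00 = 67.00 dB.
pump: 84.2 − 20·log₁₀(16.9/2.4) = 84.2 − 16.95 = 67.25 dB.
server rack: 76.0 − 20·log₁₀(29.1/3.4) = 76.0 − 18.65 = 57.35 dB.
Σ 10^(L/10) = 1.086e+07 → L_total = 10·log₁₀(1.086e+07) = 70.36 dB.

70.4 dB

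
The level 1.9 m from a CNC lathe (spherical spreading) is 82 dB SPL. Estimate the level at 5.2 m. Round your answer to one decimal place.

73.3 dB SPL

Point-source attenuation: ΔL = 20·log₁₀(r₂/r₁) = 20·log₁₀(5.2/1.9) = 8.745 dB.
L₂ = 82 − 20·log₁₀(5.2/1.9) = 82 − 8.745 = 73.26 dB SPL.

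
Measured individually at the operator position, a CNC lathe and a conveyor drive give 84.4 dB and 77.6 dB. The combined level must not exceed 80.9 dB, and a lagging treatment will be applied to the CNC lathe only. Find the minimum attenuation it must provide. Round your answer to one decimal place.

6.2 dB

Everything except the CNC lathe sums to 10^(77.6/10) = 5.754e+07 in linear terms, 77.60 dB.
The limit corresponds to 10^(80.9/10) = 1.230e+08; subtracting the fixed part leaves 6.548e+07 for the CNC lathe, i.e. 78.16 dB.
So the CNC lathe must be reduced from 84.4 to 78.16 dB: IL = 6.24 dB.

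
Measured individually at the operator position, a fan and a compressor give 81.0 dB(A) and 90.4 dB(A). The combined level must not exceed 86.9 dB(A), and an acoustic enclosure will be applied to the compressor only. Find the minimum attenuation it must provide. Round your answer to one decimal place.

4.8 dB

Everything except the compressor sums to 10^(81.0/10) = 1.259e+08 in linear terms, 81.00 dB(A).
To meet 86.9 dB(A) overall, the treated compressor may contribute at most 10^(86.9/10) − 1.259e+08 = 3.639e+08, i.e. 85.61 dB(A).
So the compressor must be reduced from 90.4 to 85.61 dB(A): IL = 4.79 dB.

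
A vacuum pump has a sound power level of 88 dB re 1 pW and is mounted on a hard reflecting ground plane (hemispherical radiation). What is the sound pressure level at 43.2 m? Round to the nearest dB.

47 dB

Free-field hemispherical radiation: L_p = L_w − 10·log₁₀(2π·r²), r = 43.2 m.
2π·r² = 1.173e+04 m², 10·log₁₀ of that is 40.691 dB.
L_p = 88 − 40.691 = 47.31 dB.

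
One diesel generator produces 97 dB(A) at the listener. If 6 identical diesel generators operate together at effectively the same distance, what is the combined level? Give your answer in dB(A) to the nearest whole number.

L_total = L₁ + 10·log₁₀ N for N identical incoherent sources.
L_total = 97 + 10·log₁₀(6) = 97 + 7.782 = 104.78 dB(A).

105 dB(A)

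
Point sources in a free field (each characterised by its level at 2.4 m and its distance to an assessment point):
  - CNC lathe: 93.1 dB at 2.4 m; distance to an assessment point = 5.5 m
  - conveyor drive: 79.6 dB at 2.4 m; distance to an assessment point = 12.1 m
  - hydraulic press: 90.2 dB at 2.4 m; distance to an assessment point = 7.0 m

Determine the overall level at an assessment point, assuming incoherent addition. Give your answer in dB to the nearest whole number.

87 dB

First find each source's level at the receiver (point-source: −20·log₁₀(r/r_ref)), then combine on an intensity basis.
CNC lathe: 93.1 − 20·log₁₀(5.5/2.4) = 93.1 − 7.20 = 85.90 dB.
conveyor drive: 79.6 − 20·log₁₀(12.1/2.4) = 79.6 − 14.05 = 65.55 dB.
hydraulic press: 90.2 − 20·log₁₀(7.0/2.4) = 90.2 − 9.30 = 80.90 dB.
Σ 10^(L/10) = 5.155e+08 → L_total = 10·log₁₀(5.155e+08) = 87.12 dB.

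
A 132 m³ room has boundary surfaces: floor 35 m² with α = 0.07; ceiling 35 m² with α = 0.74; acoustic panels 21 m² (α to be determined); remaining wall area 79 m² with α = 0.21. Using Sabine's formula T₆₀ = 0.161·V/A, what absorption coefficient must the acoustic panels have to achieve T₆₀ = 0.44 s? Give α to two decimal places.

From T₆₀ = 0.161·V/A, the target T₆₀ = 0.44 s needs A = 0.161·132/0.44 = 48.30 m².
Absorption from the other surfaces = 35·0.07 + 35·0.74 + 79·0.21 = 44.94 m², so the acoustic panels must supply 3.36 m² over 21 m².
α = 3.36/21 = 0.160.

0.16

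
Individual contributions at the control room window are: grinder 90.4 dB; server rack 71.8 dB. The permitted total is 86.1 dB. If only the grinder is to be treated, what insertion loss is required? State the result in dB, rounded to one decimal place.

4.5 dB

The untreated sources together contribute 10^(71.8/10) = 1.514e+07, i.e. 71.80 dB.
The limit corresponds to 10^(86.1/10) = 4.074e+08; subtracting the fixed part leaves 3.922e+08 for the grinder, i.e. 85.94 dB.
Required insertion loss = 90.4 − 85.94 = 4.46 dB.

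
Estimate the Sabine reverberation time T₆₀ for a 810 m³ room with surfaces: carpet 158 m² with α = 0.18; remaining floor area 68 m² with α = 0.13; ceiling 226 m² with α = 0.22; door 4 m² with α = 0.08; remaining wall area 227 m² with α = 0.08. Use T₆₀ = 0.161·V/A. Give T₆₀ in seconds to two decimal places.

Total absorption A = 158·0.18 + 68·0.13 + 226·0.22 + 4·0.08 + 227·0.08 = 105.48 m² sabins.
T₆₀ = 0.161 × 810 / 105.48 = 1.236 s.

1.24 s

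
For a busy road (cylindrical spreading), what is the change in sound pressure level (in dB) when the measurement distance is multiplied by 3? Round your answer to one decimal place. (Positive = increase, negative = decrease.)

-4.8 dB

With cylindrical spreading the level changes by −10·log₁₀(r₂/r₁).
ΔL = −10·log₁₀(3) = -4.77 dB.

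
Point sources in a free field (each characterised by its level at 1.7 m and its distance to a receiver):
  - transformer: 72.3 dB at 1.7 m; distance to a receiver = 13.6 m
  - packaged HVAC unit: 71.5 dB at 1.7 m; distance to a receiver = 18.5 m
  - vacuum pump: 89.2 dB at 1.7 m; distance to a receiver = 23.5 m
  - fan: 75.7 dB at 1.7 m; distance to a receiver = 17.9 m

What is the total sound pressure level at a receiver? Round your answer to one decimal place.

Apply inverse-square spreading to bring every level to the receiver, then sum 10^(L/10).
transformer: 72.3 − 20·log₁₀(13.6/1.7) = 72.3 − 18.06 = 54.24 dB.
packaged HVAC unit: 71.5 − 20·log₁₀(18.5/1.7) = 71.5 − 20.73 = 50.77 dB.
vacuum pump: 89.2 − 20·log₁₀(23.5/1.7) = 89.2 − 22.81 = 66.39 dB.
fan: 75.7 − 20·log₁₀(17.9/1.7) = 75.7 − 20.45 = 55.25 dB.
Σ 10^(L/10) = 5.072e+06 → L_total = 10·log₁₀(5.072e+06) = 67.05 dB.

67.1 dB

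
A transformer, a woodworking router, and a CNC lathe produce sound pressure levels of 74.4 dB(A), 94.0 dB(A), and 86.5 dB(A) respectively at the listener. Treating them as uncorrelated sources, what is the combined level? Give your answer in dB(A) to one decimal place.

94.8 dB(A)

Incoherent sources combine by intensity addition: L_total = 10·log₁₀(Σ 10^(L_i/10)).
Σ 10^(L/10) = 10^(74.4/10) + 10^(94.0/10) + 10^(86.5/10) = 2.986e+09.
L_total = 10·log₁₀(2.986e+09) = 94.75 dB(A).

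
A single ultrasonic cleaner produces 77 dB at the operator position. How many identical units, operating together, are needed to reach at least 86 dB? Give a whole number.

The shortfall is 86 − 77 = 9.0 dB, and N units add 10·log₁₀ N, so need 10·log₁₀ N ≥ 9.0.
N ≥ 10^(9.0/10) = 7.943, so N = 8.

8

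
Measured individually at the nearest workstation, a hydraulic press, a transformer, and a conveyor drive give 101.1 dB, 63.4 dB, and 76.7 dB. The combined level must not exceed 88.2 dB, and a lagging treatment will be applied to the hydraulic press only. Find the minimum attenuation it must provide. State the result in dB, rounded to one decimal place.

13.2 dB

Fixed contribution from the other sources: Σ 10^(L/10) = 10^(63.4/10) + 10^(76.7/10) = 4.896e+07 (76.90 dB).
To meet 88.2 dB overall, the treated hydraulic press may contribute at most 10^(88.2/10) − 4.896e+07 = 6.117e+08, i.e. 87.87 dB.
Required insertion loss = 101.1 − 87.87 = 13.23 dB.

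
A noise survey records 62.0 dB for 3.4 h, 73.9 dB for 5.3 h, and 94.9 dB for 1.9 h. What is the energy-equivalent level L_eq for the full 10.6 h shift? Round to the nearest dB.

Weight each interval's intensity by its duration and average over T = 10.6 h:
Σ tᵢ·10^(Lᵢ/10) = 3.4·10^(62.0/10) + 5.3·10^(73.9/10) + 1.9·10^(94.9/10) = 6.007e+09.
L_eq = 10·log₁₀(6.007e+09/10.6) = 87.53 dB.

88 dB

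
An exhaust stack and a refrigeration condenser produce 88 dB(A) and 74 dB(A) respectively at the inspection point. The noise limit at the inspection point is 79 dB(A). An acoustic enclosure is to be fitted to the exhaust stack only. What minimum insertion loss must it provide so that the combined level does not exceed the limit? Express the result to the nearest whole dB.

The untreated sources together contribute 10^(74/10) = 2.512e+07, i.e. 74.00 dB(A).
To meet 79 dB(A) overall, the treated exhaust stack may contribute at most 10^(79/10) − 2.512e+07 = 5.431e+07, i.e. 77.35 dB(A).
Required insertion loss = 88 − 77.35 = 10.65 dB.

11 dB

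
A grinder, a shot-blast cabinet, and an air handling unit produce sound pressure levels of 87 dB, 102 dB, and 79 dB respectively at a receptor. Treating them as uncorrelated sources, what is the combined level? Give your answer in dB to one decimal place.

For uncorrelated sources the intensities add, so convert each level to linear form, sum, and take 10·log₁₀ of the total.
Σ 10^(L/10) = 10^(87/10) + 10^(102/10) + 10^(79/10) = 1.643e+10.
L_total = 10·log₁₀(1.643e+10) = 102.16 dB.

102.2 dB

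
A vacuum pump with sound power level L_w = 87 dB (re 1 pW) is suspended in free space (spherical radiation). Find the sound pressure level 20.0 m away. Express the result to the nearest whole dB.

50 dB

Free-field spherical radiation: L_p = L_w − 10·log₁₀(4π·r²), r = 20.0 m.
4π·r² = 5027 m², 10·log₁₀ of that is 37.013 dB.
L_p = 87 − 37.013 = 49.99 dB.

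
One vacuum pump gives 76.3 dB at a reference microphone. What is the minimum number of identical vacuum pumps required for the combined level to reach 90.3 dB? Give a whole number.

26

N identical sources give L₁ + 10·log₁₀ N, so require 10·log₁₀ N ≥ 90.3 − 76.3 = 14.0 dB.
N ≥ 10^(14.0/10) = 25.119, so N = 26.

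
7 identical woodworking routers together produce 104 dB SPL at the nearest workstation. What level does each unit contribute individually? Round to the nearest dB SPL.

For N identical incoherent sources L_total = L₁ + 10·log₁₀ N, so L₁ = 104 − 10·log₁₀(7) = 104 − 8.451.

96 dB SPL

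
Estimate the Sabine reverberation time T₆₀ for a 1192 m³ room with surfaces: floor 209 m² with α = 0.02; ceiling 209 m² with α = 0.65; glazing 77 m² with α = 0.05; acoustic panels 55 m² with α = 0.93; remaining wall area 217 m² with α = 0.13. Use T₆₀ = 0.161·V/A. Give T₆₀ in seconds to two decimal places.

A = Σ Sᵢαᵢ = 209·0.02 + 209·0.65 + 77·0.05 + 55·0.93 + 217·0.13 = 223.24 m².
T₆₀ = 0.161 × 1192 / 223.24 = 0.860 s.

0.86 s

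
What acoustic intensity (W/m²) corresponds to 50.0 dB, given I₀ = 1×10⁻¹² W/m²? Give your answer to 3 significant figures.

1.00e-07 W/m²

I/I₀ = 10^(50.0/10) = 1e+05, so I = 1e+05 × 10⁻¹² W/m².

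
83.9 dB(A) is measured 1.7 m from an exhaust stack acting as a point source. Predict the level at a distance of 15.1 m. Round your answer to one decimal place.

Point-source attenuation: ΔL = 20·log₁₀(r₂/r₁) = 20·log₁₀(15.1/1.7) = 18.971 dB.
L₂ = 83.9 − 20·log₁₀(15.1/1.7) = 83.9 − 18.971 = 64.93 dB(A).

64.9 dB(A)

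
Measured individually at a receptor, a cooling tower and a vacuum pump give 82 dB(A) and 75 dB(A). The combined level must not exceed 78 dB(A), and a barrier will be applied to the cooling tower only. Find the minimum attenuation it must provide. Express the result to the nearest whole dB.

The untreated sources together contribute 10^(75/10) = 3.162e+07, i.e. 75.00 dB(A).
To meet 78 dB(A) overall, the treated cooling tower may contribute at most 10^(78/10) − 3.162e+07 = 3.147e+07, i.e. 74.98 dB(A).
Required insertion loss = 82 − 74.98 = 7.02 dB.

7 dB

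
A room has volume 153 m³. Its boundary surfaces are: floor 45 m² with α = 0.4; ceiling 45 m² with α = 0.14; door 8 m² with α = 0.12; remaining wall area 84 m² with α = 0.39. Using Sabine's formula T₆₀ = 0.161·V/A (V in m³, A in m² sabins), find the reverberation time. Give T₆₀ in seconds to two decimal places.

0.42 s

A = Σ Sᵢαᵢ = 45·0.4 + 45·0.14 + 8·0.12 + 84·0.39 = 58.02 m².
T₆₀ = 0.161 × 153 / 58.02 = 0.425 s.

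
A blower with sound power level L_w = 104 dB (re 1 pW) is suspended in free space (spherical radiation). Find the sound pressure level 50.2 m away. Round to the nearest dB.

The power spreads over a sphere of area 4π·r², so L_p = L_w − 10·log₁₀(4π·r²).
4π·r² = 3.167e+04 m², 10·log₁₀ of that is 45.006 dB.
L_p = 104 − 45.006 = 58.99 dB.

59 dB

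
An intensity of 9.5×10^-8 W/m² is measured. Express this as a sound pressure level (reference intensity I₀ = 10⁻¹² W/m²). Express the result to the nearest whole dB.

L = 10·log₁₀(I/I₀) = 10·log₁₀(9.5×10^-8/10⁻¹²) = 10·log₁₀(9.5×10^4).
L = 10·(0.9777 + 4) = 49.78 dB.

50 dB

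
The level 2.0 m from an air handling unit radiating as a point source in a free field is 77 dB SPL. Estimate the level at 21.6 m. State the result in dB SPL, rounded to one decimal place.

56.3 dB SPL

Spherical spreading from a point source gives a 20·log₁₀(r₂/r₁) drop.
L₂ = 77 − 20·log₁₀(21.6/2.0) = 77 − 20.668 = 56.33 dB SPL.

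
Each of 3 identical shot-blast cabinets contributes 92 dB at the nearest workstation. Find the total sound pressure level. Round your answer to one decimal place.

With 3 equal, uncorrelated contributions the intensity is 3× that of one unit, giving a rise of 10·log₁₀ 3.
L_total = 92 + 10·log₁₀(3) = 92 + 4.771 = 96.77 dB.

96.8 dB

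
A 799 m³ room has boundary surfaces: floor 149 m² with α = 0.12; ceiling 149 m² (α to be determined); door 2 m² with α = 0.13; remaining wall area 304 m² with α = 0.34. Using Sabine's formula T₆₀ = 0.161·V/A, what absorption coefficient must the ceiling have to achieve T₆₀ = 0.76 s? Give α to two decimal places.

Required total absorption A = 0.161·799/0.76 = 169.26 m².
Absorption from the other surfaces = 149·0.12 + 2·0.13 + 304·0.34 = 121.50 m², so the ceiling must supply 47.76 m² over 149 m².
α = 47.76/149 = 0.321.

0.32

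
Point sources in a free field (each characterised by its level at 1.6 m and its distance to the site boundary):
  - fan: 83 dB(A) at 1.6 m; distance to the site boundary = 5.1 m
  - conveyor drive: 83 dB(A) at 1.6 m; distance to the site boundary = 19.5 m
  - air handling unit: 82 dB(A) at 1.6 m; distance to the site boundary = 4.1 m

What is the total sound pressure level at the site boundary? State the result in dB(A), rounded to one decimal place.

Propagate each source to the receiver with L = L_ref − 20·log₁₀(r/r_ref), then add intensities.
fan: 83 − 20·log₁₀(5.1/1.6) = 83 − 10.07 = 72.93 dB(A).
conveyor drive: 83 − 20·log₁₀(19.5/1.6) = 83 − 21.72 = 61.28 dB(A).
air handling unit: 82 − 20·log₁₀(4.1/1.6) = 82 − 8.17 = 73.83 dB(A).
Σ 10^(L/10) = 4.512e+07 → L_total = 10·log₁₀(4.512e+07) = 76.54 dB(A).

76.5 dB(A)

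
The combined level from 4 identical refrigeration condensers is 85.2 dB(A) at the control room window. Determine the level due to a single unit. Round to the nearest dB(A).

79 dB(A)

For N identical incoherent sources L_total = L₁ + 10·log₁₀ N, so L₁ = 85.2 − 10·log₁₀(4) = 85.2 − 6.021.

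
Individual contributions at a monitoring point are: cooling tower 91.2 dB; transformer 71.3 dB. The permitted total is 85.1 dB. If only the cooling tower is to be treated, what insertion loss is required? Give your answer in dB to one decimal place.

6.3 dB

Fixed contribution from the other source: Σ 10^(L/10) = 10^(71.3/10) = 1.349e+07 (71.30 dB).
The limit corresponds to 10^(85.1/10) = 3.236e+08; subtracting the fixed part leaves 3.101e+08 for the cooling tower, i.e. 84.92 dB.
Required insertion loss = 91.2 − 84.92 = 6.28 dB.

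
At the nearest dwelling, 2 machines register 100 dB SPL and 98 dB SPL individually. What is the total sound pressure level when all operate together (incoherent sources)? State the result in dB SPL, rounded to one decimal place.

102.1 dB SPL

For uncorrelated sources the intensities add, so convert each level to linear form, sum, and take 10·log₁₀ of the total.
Σ 10^(L/10) = 10^(100/10) + 10^(98/10) = 1.631e+10.
L_total = 10·log₁₀(1.631e+10) = 102.12 dB SPL.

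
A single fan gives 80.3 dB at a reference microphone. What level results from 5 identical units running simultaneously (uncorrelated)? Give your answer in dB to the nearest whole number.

87 dB

With 5 equal, uncorrelated contributions the intensity is 5× that of one unit, giving a rise of 10·log₁₀ 5.
L_total = 80.3 + 10·log₁₀(5) = 80.3 + 6.990 = 87.29 dB.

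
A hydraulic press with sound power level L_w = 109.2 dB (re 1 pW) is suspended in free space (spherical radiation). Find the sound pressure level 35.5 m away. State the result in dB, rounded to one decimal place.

67.2 dB

The power spreads over a sphere of area 4π·r², so L_p = L_w − 10·log₁₀(4π·r²).
4π·r² = 1.584e+04 m², 10·log₁₀ of that is 41.997 dB.
L_p = 109.2 − 41.997 = 67.20 dB.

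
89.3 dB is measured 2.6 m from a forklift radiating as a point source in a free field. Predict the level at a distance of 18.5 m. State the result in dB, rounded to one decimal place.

Spherical spreading from a point source gives a 20·log₁₀(r₂/r₁) drop.
L₂ = 89.3 − 20·log₁₀(18.5/2.6) = 89.3 − 17.044 = 72.26 dB.

72.3 dB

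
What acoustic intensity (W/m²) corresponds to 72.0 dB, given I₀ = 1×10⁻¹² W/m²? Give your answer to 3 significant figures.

1.58e-05 W/m²

I = I₀·10^(L/10) = 10⁻¹² × 10^(72.0/10) = 10^(-4.800).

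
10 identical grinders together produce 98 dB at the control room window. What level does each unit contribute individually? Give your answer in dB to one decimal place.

88.0 dB

For N identical incoherent sources L_total = L₁ + 10·log₁₀ N, so L₁ = 98 − 10·log₁₀(10) = 98 − 10.000.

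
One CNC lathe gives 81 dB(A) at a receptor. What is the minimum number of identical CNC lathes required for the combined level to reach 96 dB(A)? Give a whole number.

32

N identical sources give L₁ + 10·log₁₀ N, so require 10·log₁₀ N ≥ 96 − 81 = 15.0 dB.
N ≥ 10^(15.0/10) = 31.623, so N = 32.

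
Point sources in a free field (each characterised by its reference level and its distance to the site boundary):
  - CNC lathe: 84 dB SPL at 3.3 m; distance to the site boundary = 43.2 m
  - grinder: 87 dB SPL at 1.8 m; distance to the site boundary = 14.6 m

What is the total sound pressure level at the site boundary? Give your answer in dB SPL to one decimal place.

69.6 dB SPL

First find each source's level at the receiver (point-source: −20·log₁₀(r/r_ref)), then combine on an intensity basis.
CNC lathe: 84 − 20·log₁₀(43.2/3.3) = 84 − 22.34 = 61.66 dB SPL.
grinder: 87 − 20·log₁₀(14.6/1.8) = 87 − 18.18 = 68.82 dB SPL.
Σ 10^(L/10) = 9.084e+06 → L_total = 10·log₁₀(9.084e+06) = 69.58 dB SPL.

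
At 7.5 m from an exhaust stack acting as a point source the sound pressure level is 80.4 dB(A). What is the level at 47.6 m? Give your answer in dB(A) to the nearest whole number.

64 dB(A)

Spherical spreading from a point source gives a 20·log₁₀(r₂/r₁) drop.
L₂ = 80.4 − 20·log₁₀(47.6/7.5) = 80.4 − 16.051 = 64.35 dB(A).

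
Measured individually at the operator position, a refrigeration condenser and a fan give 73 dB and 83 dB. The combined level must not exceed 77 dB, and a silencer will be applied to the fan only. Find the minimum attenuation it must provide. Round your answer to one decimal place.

8.2 dB

Everything except the fan sums to 10^(73/10) = 1.995e+07 in linear terms, 73.00 dB.
To meet 77 dB overall, the treated fan may contribute at most 10^(77/10) − 1.995e+07 = 3.017e+07, i.e. 74.80 dB.
So the fan must be reduced from 83 to 74.80 dB: IL = 8.20 dB.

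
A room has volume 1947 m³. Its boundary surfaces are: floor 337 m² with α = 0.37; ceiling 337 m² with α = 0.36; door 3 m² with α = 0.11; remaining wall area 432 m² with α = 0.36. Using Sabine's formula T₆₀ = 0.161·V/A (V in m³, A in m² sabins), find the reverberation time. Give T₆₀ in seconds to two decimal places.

0.78 s

Summing Sᵢαᵢ: 337·0.37 + 337·0.36 + 3·0.11 + 432·0.36 = 401.86 m².
T₆₀ = 0.161 × 1947 / 401.86 = 0.780 s.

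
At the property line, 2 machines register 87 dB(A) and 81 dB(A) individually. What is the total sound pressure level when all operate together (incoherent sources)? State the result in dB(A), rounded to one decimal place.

88.0 dB(A)

For uncorrelated sources the intensities add, so convert each level to linear form, sum, and take 10·log₁₀ of the total.
Σ 10^(L/10) = 10^(87/10) + 10^(81/10) = 6.271e+08.
L_total = 10·log₁₀(6.271e+08) = 87.97 dB(A).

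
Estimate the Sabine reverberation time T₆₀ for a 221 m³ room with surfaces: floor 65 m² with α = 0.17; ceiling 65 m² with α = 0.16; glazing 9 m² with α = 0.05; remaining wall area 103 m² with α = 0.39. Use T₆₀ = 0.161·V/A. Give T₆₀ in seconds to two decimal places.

0.57 s

A = Σ Sᵢαᵢ = 65·0.17 + 65·0.16 + 9·0.05 + 103·0.39 = 62.07 m².
T₆₀ = 0.161 × 221 / 62.07 = 0.573 s.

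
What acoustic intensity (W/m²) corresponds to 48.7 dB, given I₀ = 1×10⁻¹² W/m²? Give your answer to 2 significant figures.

7.4e-08 W/m²

I = I₀·10^(L/10) = 10⁻¹² × 10^(48.7/10) = 10^(-7.130).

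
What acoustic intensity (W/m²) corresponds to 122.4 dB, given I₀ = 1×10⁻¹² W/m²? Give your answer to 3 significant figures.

L = 10·log₁₀(I/I₀) ⇒ I = I₀·10^(L/10) = 10⁻¹² × 10^12.24.

1.74 W/m²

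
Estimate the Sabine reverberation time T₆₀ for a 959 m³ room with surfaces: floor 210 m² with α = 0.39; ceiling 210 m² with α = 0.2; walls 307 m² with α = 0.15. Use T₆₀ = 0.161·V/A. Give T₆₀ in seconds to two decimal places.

0.91 s

Summing Sᵢαᵢ: 210·0.39 + 210·0.2 + 307·0.15 = 169.95 m².
T₆₀ = 0.161·V/A = 0.161·959/169.95 = 0.908 s.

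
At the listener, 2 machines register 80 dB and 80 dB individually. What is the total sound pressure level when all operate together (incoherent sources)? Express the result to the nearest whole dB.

For uncorrelated sources the intensities add, so convert each level to linear form, sum, and take 10·log₁₀ of the total.
Σ 10^(L/10) = 10^(80/10) + 10^(80/10) = 2.000e+08.
L_total = 10·log₁₀(2.000e+08) = 83.01 dB.

83 dB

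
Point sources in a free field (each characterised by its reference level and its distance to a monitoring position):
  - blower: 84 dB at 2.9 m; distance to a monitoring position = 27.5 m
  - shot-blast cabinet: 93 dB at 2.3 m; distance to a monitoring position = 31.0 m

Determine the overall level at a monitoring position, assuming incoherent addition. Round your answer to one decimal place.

Propagate each source to the receiver with L = L_ref − 20·log₁₀(r/r_ref), then add intensities.
blower: 84 − 20·log₁₀(27.5/2.9) = 84 − 19.54 = 64.46 dB.
shot-blast cabinet: 93 − 20·log₁₀(31.0/2.3) = 93 − 22.59 = 70.41 dB.
Σ 10^(L/10) = 1.378e+07 → L_total = 10·log₁₀(1.378e+07) = 71.39 dB.

71.4 dB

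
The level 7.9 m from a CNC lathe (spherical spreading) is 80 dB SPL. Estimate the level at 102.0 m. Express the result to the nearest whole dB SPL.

58 dB SPL

Spherical spreading from a point source gives a 20·log₁₀(r₂/r₁) drop.
L₂ = 80 − 20·log₁₀(102.0/7.9) = 80 − 22.219 = 57.78 dB SPL.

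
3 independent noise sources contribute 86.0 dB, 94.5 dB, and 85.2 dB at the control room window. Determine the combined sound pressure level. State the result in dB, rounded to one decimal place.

95.5 dB

Incoherent sources combine by intensity addition: L_total = 10·log₁₀(Σ 10^(L_i/10)).
Σ 10^(L/10) = 10^(86.0/10) + 10^(94.5/10) + 10^(85.2/10) = 3.548e+09.
L_total = 10·log₁₀(3.548e+09) = 95.50 dB.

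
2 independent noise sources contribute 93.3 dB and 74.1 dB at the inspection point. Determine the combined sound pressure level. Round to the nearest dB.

For uncorrelated sources the intensities add, so convert each level to linear form, sum, and take 10·log₁₀ of the total.
Σ 10^(L/10) = 10^(93.3/10) + 10^(74.1/10) = 2.164e+09.
L_total = 10·log₁₀(2.164e+09) = 93.35 dB.

93 dB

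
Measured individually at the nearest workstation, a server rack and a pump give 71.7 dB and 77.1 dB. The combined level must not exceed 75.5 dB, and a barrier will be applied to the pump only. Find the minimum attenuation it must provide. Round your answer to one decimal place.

3.9 dB

Everything except the pump sums to 10^(71.7/10) = 1.479e+07 in linear terms, 71.70 dB.
To meet 75.5 dB overall, the treated pump may contribute at most 10^(75.5/10) − 1.479e+07 = 2.069e+07, i.e. 73.16 dB.
So the pump must be reduced from 77.1 to 73.16 dB: IL = 3.94 dB.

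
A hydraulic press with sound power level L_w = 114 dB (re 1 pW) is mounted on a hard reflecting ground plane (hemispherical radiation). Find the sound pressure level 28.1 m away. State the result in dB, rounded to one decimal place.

Free-field hemispherical radiation: L_p = L_w − 10·log₁₀(2π·r²), r = 28.1 m.
2π·r² = 4961 m², 10·log₁₀ of that is 36.956 dB.
L_p = 114 − 36.956 = 77.04 dB.

77.0 dB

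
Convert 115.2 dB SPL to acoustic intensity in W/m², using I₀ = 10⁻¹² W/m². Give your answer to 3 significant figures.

I/I₀ = 10^(115.2/10) = 3.311e+11, so I = 3.311e+11 × 10⁻¹² W/m².

0.331 W/m²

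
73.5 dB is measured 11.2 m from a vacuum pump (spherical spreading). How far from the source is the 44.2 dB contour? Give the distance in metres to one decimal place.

326.8 m

Point-source spreading drops the level by 20·log₁₀(r₂/r₁); inverting, r₂/r₁ = 10^(ΔL/20).
r₂ = 11.2·10^((73.5−44.2)/20) = 11.2·10^(29.3/20) = 326.75 m.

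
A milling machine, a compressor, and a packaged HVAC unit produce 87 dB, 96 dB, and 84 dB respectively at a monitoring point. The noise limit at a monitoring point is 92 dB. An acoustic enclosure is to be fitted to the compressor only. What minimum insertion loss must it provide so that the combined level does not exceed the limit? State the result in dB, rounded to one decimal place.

The untreated sources together contribute 10^(87/10) + 10^(84/10) = 7.524e+08, i.e. 88.76 dB.
The limit corresponds to 10^(92/10) = 1.585e+09; subtracting the fixed part leaves 8.325e+08 for the compressor, i.e. 89.20 dB.
So the compressor must be reduced from 96 to 89.20 dB: IL = 6.80 dB.

6.8 dB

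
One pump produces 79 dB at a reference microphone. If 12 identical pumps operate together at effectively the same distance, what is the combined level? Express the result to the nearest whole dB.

With 12 equal, uncorrelated contributions the intensity is 12× that of one unit, giving a rise of 10·log₁₀ 12.
L_total = 79 + 10·log₁₀(12) = 79 + 10.792 = 89.79 dB.

90 dB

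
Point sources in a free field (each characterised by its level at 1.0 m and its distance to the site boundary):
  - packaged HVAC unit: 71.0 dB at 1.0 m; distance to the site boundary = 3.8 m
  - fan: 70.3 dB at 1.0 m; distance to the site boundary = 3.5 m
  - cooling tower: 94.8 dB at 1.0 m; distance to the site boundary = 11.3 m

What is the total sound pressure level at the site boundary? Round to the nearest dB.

74 dB

Propagate each source to the receiver with L = L_ref − 20·log₁₀(r/r_ref), then add intensities.
packaged HVAC unit: 71.0 − 20·log₁₀(3.8/1.0) = 71.0 − 11.60 = 59.40 dB.
fan: 70.3 − 20·log₁₀(3.5/1.0) = 70.3 − 10.88 = 59.42 dB.
cooling tower: 94.8 − 20·log₁₀(11.3/1.0) = 94.8 − 21.06 = 73.74 dB.
Σ 10^(L/10) = 2.540e+07 → L_total = 10·log₁₀(2.540e+07) = 74.05 dB.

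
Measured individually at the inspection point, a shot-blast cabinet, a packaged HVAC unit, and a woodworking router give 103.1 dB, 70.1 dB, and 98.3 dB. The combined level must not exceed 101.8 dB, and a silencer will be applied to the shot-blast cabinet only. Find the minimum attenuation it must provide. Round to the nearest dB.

Fixed contribution from the other sources: Σ 10^(L/10) = 10^(70.1/10) + 10^(98.3/10) = 6.771e+09 (98.31 dB).
To meet 101.8 dB overall, the treated shot-blast cabinet may contribute at most 10^(101.8/10) − 6.771e+09 = 8.365e+09, i.e. 99.22 dB.
Required insertion loss = 103.1 − 99.22 = 3.88 dB.

4 dB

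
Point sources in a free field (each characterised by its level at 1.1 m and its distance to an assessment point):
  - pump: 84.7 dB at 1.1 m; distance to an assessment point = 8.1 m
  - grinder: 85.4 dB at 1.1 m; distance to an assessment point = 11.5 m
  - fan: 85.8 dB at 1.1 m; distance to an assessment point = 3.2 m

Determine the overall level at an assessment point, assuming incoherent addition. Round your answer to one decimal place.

77.3 dB

First find each source's level at the receiver (point-source: −20·log₁₀(r/r_ref)), then combine on an intensity basis.
pump: 84.7 − 20·log₁₀(8.1/1.1) = 84.7 − 17.34 = 67.36 dB.
grinder: 85.4 − 20·log₁₀(11.5/1.1) = 85.4 − 20.39 = 65.01 dB.
fan: 85.8 − 20·log₁₀(3.2/1.1) = 85.8 − 9.28 = 76.52 dB.
Σ 10^(L/10) = 5.354e+07 → L_total = 10·log₁₀(5.354e+07) = 77.29 dB.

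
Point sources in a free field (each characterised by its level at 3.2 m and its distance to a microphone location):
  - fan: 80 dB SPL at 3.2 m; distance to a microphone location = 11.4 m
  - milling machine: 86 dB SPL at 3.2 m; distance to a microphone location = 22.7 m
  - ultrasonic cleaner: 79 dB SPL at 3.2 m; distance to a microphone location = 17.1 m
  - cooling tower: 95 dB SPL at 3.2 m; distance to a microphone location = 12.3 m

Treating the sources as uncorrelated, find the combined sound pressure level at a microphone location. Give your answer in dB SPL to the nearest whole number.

84 dB SPL

Propagate each source to the receiver with L = L_ref − 20·log₁₀(r/r_ref), then add intensities.
fan: 80 − 20·log₁₀(11.4/3.2) = 80 − 11.04 = 68.96 dB SPL.
milling machine: 86 − 20·log₁₀(22.7/3.2) = 86 − 17.02 = 68.98 dB SPL.
ultrasonic cleaner: 79 − 20·log₁₀(17.1/3.2) = 79 − 14.56 = 64.44 dB SPL.
cooling tower: 95 − 20·log₁₀(12.3/3.2) = 95 − 11.70 = 83.30 dB SPL.
Σ 10^(L/10) = 2.326e+08 → L_total = 10·log₁₀(2.326e+08) = 83.67 dB SPL.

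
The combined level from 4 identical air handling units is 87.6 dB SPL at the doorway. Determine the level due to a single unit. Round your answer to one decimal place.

For N identical incoherent sources L_total = L₁ + 10·log₁₀ N, so L₁ = 87.6 − 10·log₁₀(4) = 87.6 − 6.021.

81.6 dB SPL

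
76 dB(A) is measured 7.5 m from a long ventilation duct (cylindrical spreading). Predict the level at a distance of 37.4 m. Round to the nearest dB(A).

Line-source attenuation: ΔL = 10·log₁₀(r₂/r₁) = 10·log₁₀(37.4/7.5) = 6.978 dB.
L₂ = 76 − 10·log₁₀(37.4/7.5) = 76 − 6.978 = 69.02 dB(A).

69 dB(A)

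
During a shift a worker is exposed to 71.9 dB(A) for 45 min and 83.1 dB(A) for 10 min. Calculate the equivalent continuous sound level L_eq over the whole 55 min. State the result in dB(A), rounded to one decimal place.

The energy average is taken in the linear domain: L_eq = 10·log₁₀[(Σ tᵢ·10^(Lᵢ/10))/T], T = 55 min.
Σ tᵢ·10^(Lᵢ/10) = 45·10^(71.9/10) + 10·10^(83.1/10) = 2.739e+09.
L_eq = 10·log₁₀(2.739e+09/55) = 76.97 dB(A).

77.0 dB(A)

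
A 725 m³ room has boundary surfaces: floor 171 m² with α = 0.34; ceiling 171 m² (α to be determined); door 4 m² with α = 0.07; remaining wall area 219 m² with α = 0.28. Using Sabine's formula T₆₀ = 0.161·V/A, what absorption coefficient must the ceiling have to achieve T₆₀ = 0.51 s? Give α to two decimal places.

0.64

From T₆₀ = 0.161·V/A, the target T₆₀ = 0.51 s needs A = 0.161·725/0.51 = 228.87 m².
Absorption from the other surfaces = 171·0.34 + 4·0.07 + 219·0.28 = 119.74 m², so the ceiling must supply 109.13 m² over 171 m².
α = 109.13/171 = 0.638.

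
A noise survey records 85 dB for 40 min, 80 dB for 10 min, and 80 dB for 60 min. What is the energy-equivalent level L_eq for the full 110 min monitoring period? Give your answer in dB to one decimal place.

Weight each interval's intensity by its duration and average over T = 110 min:
Σ tᵢ·10^(Lᵢ/10) = 40·10^(85/10) + 10·10^(80/10) + 60·10^(80/10) = 1.965e+10.
L_eq = 10·log₁₀(1.965e+10/110) = 82.52 dB.

82.5 dB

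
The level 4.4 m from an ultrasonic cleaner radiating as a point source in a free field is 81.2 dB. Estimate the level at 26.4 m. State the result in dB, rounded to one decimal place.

65.6 dB

Spherical spreading from a point source gives a 20·log₁₀(r₂/r₁) drop.
L₂ = 81.2 − 20·log₁₀(26.4/4.4) = 81.2 − 15.563 = 65.64 dB.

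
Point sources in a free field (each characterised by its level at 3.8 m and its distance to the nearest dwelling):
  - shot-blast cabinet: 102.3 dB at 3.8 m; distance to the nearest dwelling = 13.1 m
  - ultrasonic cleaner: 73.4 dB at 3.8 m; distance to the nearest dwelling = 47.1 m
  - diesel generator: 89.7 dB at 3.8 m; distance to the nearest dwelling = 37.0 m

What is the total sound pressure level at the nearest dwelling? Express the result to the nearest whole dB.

Propagate each source to the receiver with L = L_ref − 20·log₁₀(r/r_ref), then add intensities.
shot-blast cabinet: 102.3 − 20·log₁₀(13.1/3.8) = 102.3 − 10.75 = 91.55 dB.
ultrasonic cleaner: 73.4 − 20·log₁₀(47.1/3.8) = 73.4 − 21.86 = 51.54 dB.
diesel generator: 89.7 − 20·log₁₀(37.0/3.8) = 89.7 − 19.77 = 69.93 dB.
Σ 10^(L/10) = 1.439e+09 → L_total = 10·log₁₀(1.439e+09) = 91.58 dB.

92 dB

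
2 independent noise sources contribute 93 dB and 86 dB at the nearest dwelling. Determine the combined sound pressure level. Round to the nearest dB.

For uncorrelated sources the intensities add, so convert each level to linear form, sum, and take 10·log₁₀ of the total.
Σ 10^(L/10) = 10^(93/10) + 10^(86/10) = 2.393e+09.
L_total = 10·log₁₀(2.393e+09) = 93.79 dB.

94 dB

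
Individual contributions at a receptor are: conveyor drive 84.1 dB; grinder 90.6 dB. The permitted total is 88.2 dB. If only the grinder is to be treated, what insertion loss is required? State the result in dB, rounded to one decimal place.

Everything except the grinder sums to 10^(84.1/10) = 2.570e+08 in linear terms, 84.10 dB.
The limit corresponds to 10^(88.2/10) = 6.607e+08; subtracting the fixed part leaves 4.037e+08 for the grinder, i.e. 86.06 dB.
So the grinder must be reduced from 90.6 to 86.06 dB: IL = 4.54 dB.

4.5 dB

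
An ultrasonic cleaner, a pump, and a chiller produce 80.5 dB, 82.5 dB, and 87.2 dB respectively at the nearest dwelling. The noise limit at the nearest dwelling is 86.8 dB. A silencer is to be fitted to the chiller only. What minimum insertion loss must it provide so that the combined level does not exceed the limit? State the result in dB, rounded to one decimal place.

Everything except the chiller sums to 10^(80.5/10) + 10^(82.5/10) = 2.900e+08 in linear terms, 84.62 dB.
To meet 86.8 dB overall, the treated chiller may contribute at most 10^(86.8/10) − 2.900e+08 = 1.886e+08, i.e. 82.76 dB.
So the chiller must be reduced from 87.2 to 82.76 dB: IL = 4.44 dB.

4.4 dB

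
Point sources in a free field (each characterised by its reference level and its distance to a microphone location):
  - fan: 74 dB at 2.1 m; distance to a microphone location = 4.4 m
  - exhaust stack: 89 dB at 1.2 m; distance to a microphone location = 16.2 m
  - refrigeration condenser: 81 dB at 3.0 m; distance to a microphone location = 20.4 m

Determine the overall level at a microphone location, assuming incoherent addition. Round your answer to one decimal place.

Apply inverse-square spreading to bring every level to the receiver, then sum 10^(L/10).
fan: 74 − 20·log₁₀(4.4/2.1) = 74 − 6.42 = 67.58 dB.
exhaust stack: 89 − 20·log₁₀(16.2/1.2) = 89 − 22.61 = 66.39 dB.
refrigeration condenser: 81 − 20·log₁₀(20.4/3.0) = 81 − 16.65 = 64.35 dB.
Σ 10^(L/10) = 1.280e+07 → L_total = 10·log₁₀(1.280e+07) = 71.07 dB.

71.1 dB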